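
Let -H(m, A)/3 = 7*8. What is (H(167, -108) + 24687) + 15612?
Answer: 40131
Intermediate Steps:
H(m, A) = -168 (H(m, A) = -21*8 = -3*56 = -168)
(H(167, -108) + 24687) + 15612 = (-168 + 24687) + 15612 = 24519 + 15612 = 40131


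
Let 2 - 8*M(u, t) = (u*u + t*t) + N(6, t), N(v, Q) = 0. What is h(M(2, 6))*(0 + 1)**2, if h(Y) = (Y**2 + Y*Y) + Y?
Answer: 323/8 ≈ 40.375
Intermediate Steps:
M(u, t) = 1/4 - t**2/8 - u**2/8 (M(u, t) = 1/4 - ((u*u + t*t) + 0)/8 = 1/4 - ((u**2 + t**2) + 0)/8 = 1/4 - ((t**2 + u**2) + 0)/8 = 1/4 - (t**2 + u**2)/8 = 1/4 + (-t**2/8 - u**2/8) = 1/4 - t**2/8 - u**2/8)
h(Y) = Y + 2*Y**2 (h(Y) = (Y**2 + Y**2) + Y = 2*Y**2 + Y = Y + 2*Y**2)
h(M(2, 6))*(0 + 1)**2 = ((1/4 - 1/8*6**2 - 1/8*2**2)*(1 + 2*(1/4 - 1/8*6**2 - 1/8*2**2)))*(0 + 1)**2 = ((1/4 - 1/8*36 - 1/8*4)*(1 + 2*(1/4 - 1/8*36 - 1/8*4)))*1**2 = ((1/4 - 9/2 - 1/2)*(1 + 2*(1/4 - 9/2 - 1/2)))*1 = -19*(1 + 2*(-19/4))/4*1 = -19*(1 - 19/2)/4*1 = -19/4*(-17/2)*1 = (323/8)*1 = 323/8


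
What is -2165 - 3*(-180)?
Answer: -1625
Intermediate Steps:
-2165 - 3*(-180) = -2165 + 540 = -1625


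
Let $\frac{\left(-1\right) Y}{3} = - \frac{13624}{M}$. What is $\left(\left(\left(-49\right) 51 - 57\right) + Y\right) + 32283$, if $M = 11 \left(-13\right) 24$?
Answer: $\frac{326866}{11} \approx 29715.0$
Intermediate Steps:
$M = -3432$ ($M = \left(-143\right) 24 = -3432$)
$Y = - \frac{131}{11}$ ($Y = - 3 \left(- \frac{13624}{-3432}\right) = - 3 \left(\left(-13624\right) \left(- \frac{1}{3432}\right)\right) = \left(-3\right) \frac{131}{33} = - \frac{131}{11} \approx -11.909$)
$\left(\left(\left(-49\right) 51 - 57\right) + Y\right) + 32283 = \left(\left(\left(-49\right) 51 - 57\right) - \frac{131}{11}\right) + 32283 = \left(\left(-2499 - 57\right) - \frac{131}{11}\right) + 32283 = \left(-2556 - \frac{131}{11}\right) + 32283 = - \frac{28247}{11} + 32283 = \frac{326866}{11}$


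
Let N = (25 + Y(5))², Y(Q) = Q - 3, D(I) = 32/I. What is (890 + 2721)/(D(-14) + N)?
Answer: 25277/5087 ≈ 4.9689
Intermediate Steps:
Y(Q) = -3 + Q
N = 729 (N = (25 + (-3 + 5))² = (25 + 2)² = 27² = 729)
(890 + 2721)/(D(-14) + N) = (890 + 2721)/(32/(-14) + 729) = 3611/(32*(-1/14) + 729) = 3611/(-16/7 + 729) = 3611/(5087/7) = 3611*(7/5087) = 25277/5087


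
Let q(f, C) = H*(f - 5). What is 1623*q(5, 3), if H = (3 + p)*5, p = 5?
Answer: 0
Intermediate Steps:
H = 40 (H = (3 + 5)*5 = 8*5 = 40)
q(f, C) = -200 + 40*f (q(f, C) = 40*(f - 5) = 40*(-5 + f) = -200 + 40*f)
1623*q(5, 3) = 1623*(-200 + 40*5) = 1623*(-200 + 200) = 1623*0 = 0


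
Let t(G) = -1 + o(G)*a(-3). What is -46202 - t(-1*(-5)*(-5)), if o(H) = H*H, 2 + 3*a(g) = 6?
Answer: -141103/3 ≈ -47034.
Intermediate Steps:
a(g) = 4/3 (a(g) = -2/3 + (1/3)*6 = -2/3 + 2 = 4/3)
o(H) = H**2
t(G) = -1 + 4*G**2/3 (t(G) = -1 + G**2*(4/3) = -1 + 4*G**2/3)
-46202 - t(-1*(-5)*(-5)) = -46202 - (-1 + 4*(-1*(-5)*(-5))**2/3) = -46202 - (-1 + 4*(5*(-5))**2/3) = -46202 - (-1 + (4/3)*(-25)**2) = -46202 - (-1 + (4/3)*625) = -46202 - (-1 + 2500/3) = -46202 - 1*2497/3 = -46202 - 2497/3 = -141103/3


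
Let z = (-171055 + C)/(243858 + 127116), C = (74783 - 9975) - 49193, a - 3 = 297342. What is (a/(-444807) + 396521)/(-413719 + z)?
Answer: -3635030352019186/3792699959525279 ≈ -0.95843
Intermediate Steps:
a = 297345 (a = 3 + 297342 = 297345)
C = 15615 (C = 64808 - 49193 = 15615)
z = -77720/185487 (z = (-171055 + 15615)/(243858 + 127116) = -155440/370974 = -155440*1/370974 = -77720/185487 ≈ -0.41900)
(a/(-444807) + 396521)/(-413719 + z) = (297345/(-444807) + 396521)/(-413719 - 77720/185487) = (297345*(-1/444807) + 396521)/(-76739573873/185487) = (-99115/148269 + 396521)*(-185487/76739573873) = (58791673034/148269)*(-185487/76739573873) = -3635030352019186/3792699959525279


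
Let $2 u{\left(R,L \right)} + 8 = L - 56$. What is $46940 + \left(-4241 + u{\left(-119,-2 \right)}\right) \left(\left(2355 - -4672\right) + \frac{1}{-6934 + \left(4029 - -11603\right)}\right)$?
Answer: $- \frac{130411107979}{4349} \approx -2.9986 \cdot 10^{7}$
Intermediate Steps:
$u{\left(R,L \right)} = -32 + \frac{L}{2}$ ($u{\left(R,L \right)} = -4 + \frac{L - 56}{2} = -4 + \frac{-56 + L}{2} = -4 + \left(-28 + \frac{L}{2}\right) = -32 + \frac{L}{2}$)
$46940 + \left(-4241 + u{\left(-119,-2 \right)}\right) \left(\left(2355 - -4672\right) + \frac{1}{-6934 + \left(4029 - -11603\right)}\right) = 46940 + \left(-4241 + \left(-32 + \frac{1}{2} \left(-2\right)\right)\right) \left(\left(2355 - -4672\right) + \frac{1}{-6934 + \left(4029 - -11603\right)}\right) = 46940 + \left(-4241 - 33\right) \left(\left(2355 + 4672\right) + \frac{1}{-6934 + \left(4029 + 11603\right)}\right) = 46940 + \left(-4241 - 33\right) \left(7027 + \frac{1}{-6934 + 15632}\right) = 46940 - 4274 \left(7027 + \frac{1}{8698}\right) = 46940 - \frac{130615250039}{4349} = - \frac{130411107979}{4349}$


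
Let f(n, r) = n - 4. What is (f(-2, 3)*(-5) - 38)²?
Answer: 64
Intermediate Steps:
f(n, r) = -4 + n
(f(-2, 3)*(-5) - 38)² = ((-4 - 2)*(-5) - 38)² = (-6*(-5) - 38)² = (30 - 38)² = (-8)² = 64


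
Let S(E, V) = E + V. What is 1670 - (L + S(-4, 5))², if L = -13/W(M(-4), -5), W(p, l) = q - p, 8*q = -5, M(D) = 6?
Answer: 4666381/2809 ≈ 1661.2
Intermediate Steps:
q = -5/8 (q = (⅛)*(-5) = -5/8 ≈ -0.62500)
W(p, l) = -5/8 - p
L = 104/53 (L = -13/(-5/8 - 1*6) = -13/(-5/8 - 6) = -13/(-53/8) = -13*(-8/53) = 104/53 ≈ 1.9623)
1670 - (L + S(-4, 5))² = 1670 - (104/53 + (-4 + 5))² = 1670 - (104/53 + 1)² = 1670 - (157/53)² = 1670 - 1*24649/2809 = 1670 - 24649/2809 = 4666381/2809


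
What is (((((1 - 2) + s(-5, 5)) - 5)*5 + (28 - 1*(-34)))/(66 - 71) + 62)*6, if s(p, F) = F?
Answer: 1518/5 ≈ 303.60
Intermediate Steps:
(((((1 - 2) + s(-5, 5)) - 5)*5 + (28 - 1*(-34)))/(66 - 71) + 62)*6 = (((((1 - 2) + 5) - 5)*5 + (28 - 1*(-34)))/(66 - 71) + 62)*6 = ((((-1 + 5) - 5)*5 + (28 + 34))/(-5) + 62)*6 = (((4 - 5)*5 + 62)*(-⅕) + 62)*6 = ((-1*5 + 62)*(-⅕) + 62)*6 = ((-5 + 62)*(-⅕) + 62)*6 = (57*(-⅕) + 62)*6 = (-57/5 + 62)*6 = (253/5)*6 = 1518/5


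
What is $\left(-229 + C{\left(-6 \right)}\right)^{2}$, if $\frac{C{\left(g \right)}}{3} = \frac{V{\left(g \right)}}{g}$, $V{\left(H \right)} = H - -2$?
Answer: $51529$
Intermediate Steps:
$V{\left(H \right)} = 2 + H$ ($V{\left(H \right)} = H + 2 = 2 + H$)
$C{\left(g \right)} = \frac{3 \left(2 + g\right)}{g}$ ($C{\left(g \right)} = 3 \frac{2 + g}{g} = \frac{3 \left(2 + g\right)}{g}$)
$\left(-229 + C{\left(-6 \right)}\right)^{2} = \left(-229 + \left(3 + \frac{6}{-6}\right)\right)^{2} = \left(-229 + \left(3 + 6 \left(- \frac{1}{6}\right)\right)\right)^{2} = \left(-229 + \left(3 - 1\right)\right)^{2} = \left(-229 + 2\right)^{2} = \left(-227\right)^{2} = 51529$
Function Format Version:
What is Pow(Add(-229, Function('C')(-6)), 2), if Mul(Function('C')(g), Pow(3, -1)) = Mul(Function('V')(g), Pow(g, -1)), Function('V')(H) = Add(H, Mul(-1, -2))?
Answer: 51529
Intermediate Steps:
Function('V')(H) = Add(2, H) (Function('V')(H) = Add(H, 2) = Add(2, H))
Function('C')(g) = Mul(3, Pow(g, -1), Add(2, g)) (Function('C')(g) = Mul(3, Mul(Add(2, g), Pow(g, -1))) = Mul(3, Mul(Pow(g, -1), Add(2, g))) = Mul(3, Pow(g, -1), Add(2, g)))
Pow(Add(-229, Function('C')(-6)), 2) = Pow(Add(-229, Add(3, Mul(6, Pow(-6, -1)))), 2) = Pow(Add(-229, Add(3, Mul(6, Rational(-1, 6)))), 2) = Pow(Add(-229, Add(3, -1)), 2) = Pow(Add(-229, 2), 2) = Pow(-227, 2) = 51529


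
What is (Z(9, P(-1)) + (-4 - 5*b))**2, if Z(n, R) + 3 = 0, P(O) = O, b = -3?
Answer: 64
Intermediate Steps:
Z(n, R) = -3 (Z(n, R) = -3 + 0 = -3)
(Z(9, P(-1)) + (-4 - 5*b))**2 = (-3 + (-4 - 5*(-3)))**2 = (-3 + (-4 + 15))**2 = (-3 + 11)**2 = 8**2 = 64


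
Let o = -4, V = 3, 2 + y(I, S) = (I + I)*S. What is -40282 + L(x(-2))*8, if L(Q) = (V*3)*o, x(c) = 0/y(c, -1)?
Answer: -40570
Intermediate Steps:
y(I, S) = -2 + 2*I*S (y(I, S) = -2 + (I + I)*S = -2 + (2*I)*S = -2 + 2*I*S)
x(c) = 0 (x(c) = 0/(-2 + 2*c*(-1)) = 0/(-2 - 2*c) = 0)
L(Q) = -36 (L(Q) = (3*3)*(-4) = 9*(-4) = -36)
-40282 + L(x(-2))*8 = -40282 - 36*8 = -40282 - 288 = -40570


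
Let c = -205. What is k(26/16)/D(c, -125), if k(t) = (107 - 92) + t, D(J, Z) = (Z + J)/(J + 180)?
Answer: 665/528 ≈ 1.2595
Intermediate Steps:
D(J, Z) = (J + Z)/(180 + J)
k(t) = 15 + t
k(26/16)/D(c, -125) = (15 + 26/16)/(((-205 - 125)/(180 - 205))) = (15 + 26*(1/16))/((-330/(-25))) = (15 + 13/8)/((-1/25*(-330))) = 133/(8*(66/5)) = (133/8)*(5/66) = 665/528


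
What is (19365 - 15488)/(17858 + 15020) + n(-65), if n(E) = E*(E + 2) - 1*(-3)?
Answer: 134737921/32878 ≈ 4098.1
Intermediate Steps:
n(E) = 3 + E*(2 + E) (n(E) = E*(2 + E) + 3 = 3 + E*(2 + E))
(19365 - 15488)/(17858 + 15020) + n(-65) = (19365 - 15488)/(17858 + 15020) + (3 + (-65)² + 2*(-65)) = 3877/32878 + (3 + 4225 - 130) = 3877*(1/32878) + 4098 = 3877/32878 + 4098 = 134737921/32878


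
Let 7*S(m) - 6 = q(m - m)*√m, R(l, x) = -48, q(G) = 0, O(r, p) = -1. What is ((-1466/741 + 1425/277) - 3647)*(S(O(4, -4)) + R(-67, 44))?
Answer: 82271467960/478933 ≈ 1.7178e+5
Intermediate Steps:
S(m) = 6/7 (S(m) = 6/7 + (0*√m)/7 = 6/7 + (⅐)*0 = 6/7 + 0 = 6/7)
((-1466/741 + 1425/277) - 3647)*(S(O(4, -4)) + R(-67, 44)) = ((-1466/741 + 1425/277) - 3647)*(6/7 - 48) = ((-1466*1/741 + 1425*(1/277)) - 3647)*(-330/7) = ((-1466/741 + 1425/277) - 3647)*(-330/7) = (649843/205257 - 3647)*(-330/7) = -747922436/205257*(-330/7) = 82271467960/478933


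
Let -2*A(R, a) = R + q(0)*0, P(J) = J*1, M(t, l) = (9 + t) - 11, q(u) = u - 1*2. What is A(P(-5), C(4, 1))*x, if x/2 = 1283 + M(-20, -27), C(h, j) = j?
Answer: 6305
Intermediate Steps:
q(u) = -2 + u (q(u) = u - 2 = -2 + u)
M(t, l) = -2 + t
P(J) = J
x = 2522 (x = 2*(1283 + (-2 - 20)) = 2*(1283 - 22) = 2*1261 = 2522)
A(R, a) = -R/2 (A(R, a) = -(R + (-2 + 0)*0)/2 = -(R - 2*0)/2 = -(R + 0)/2 = -R/2)
A(P(-5), C(4, 1))*x = -½*(-5)*2522 = (5/2)*2522 = 6305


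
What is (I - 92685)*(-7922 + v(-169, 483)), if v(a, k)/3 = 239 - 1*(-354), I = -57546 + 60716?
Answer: 549890645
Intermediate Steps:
I = 3170
v(a, k) = 1779 (v(a, k) = 3*(239 - 1*(-354)) = 3*(239 + 354) = 3*593 = 1779)
(I - 92685)*(-7922 + v(-169, 483)) = (3170 - 92685)*(-7922 + 1779) = -89515*(-6143) = 549890645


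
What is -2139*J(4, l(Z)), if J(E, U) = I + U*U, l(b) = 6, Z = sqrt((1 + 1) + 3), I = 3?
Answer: -83421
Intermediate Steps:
Z = sqrt(5) (Z = sqrt(2 + 3) = sqrt(5) ≈ 2.2361)
J(E, U) = 3 + U**2 (J(E, U) = 3 + U*U = 3 + U**2)
-2139*J(4, l(Z)) = -2139*(3 + 6**2) = -2139*(3 + 36) = -2139*39 = -83421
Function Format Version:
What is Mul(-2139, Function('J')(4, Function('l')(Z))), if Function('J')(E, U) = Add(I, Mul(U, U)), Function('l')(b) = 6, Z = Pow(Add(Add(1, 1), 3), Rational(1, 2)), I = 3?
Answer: -83421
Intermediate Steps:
Z = Pow(5, Rational(1, 2)) (Z = Pow(Add(2, 3), Rational(1, 2)) = Pow(5, Rational(1, 2)) ≈ 2.2361)
Function('J')(E, U) = Add(3, Pow(U, 2)) (Function('J')(E, U) = Add(3, Mul(U, U)) = Add(3, Pow(U, 2)))
Mul(-2139, Function('J')(4, Function('l')(Z))) = Mul(-2139, Add(3, Pow(6, 2))) = Mul(-2139, Add(3, 36)) = Mul(-2139, 39) = -83421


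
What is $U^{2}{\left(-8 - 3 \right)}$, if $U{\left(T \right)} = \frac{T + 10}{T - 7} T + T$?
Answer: $\frac{43681}{324} \approx 134.82$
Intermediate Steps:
$U{\left(T \right)} = T + \frac{T \left(10 + T\right)}{-7 + T}$ ($U{\left(T \right)} = \frac{10 + T}{-7 + T} T + T = \frac{T \left(10 + T\right)}{-7 + T} + T = T + \frac{T \left(10 + T\right)}{-7 + T}$)
$U^{2}{\left(-8 - 3 \right)} = \left(\frac{\left(-8 - 3\right) \left(3 + 2 \left(-8 - 3\right)\right)}{-7 - 11}\right)^{2} = \left(- \frac{11 \left(3 + 2 \left(-11\right)\right)}{-7 - 11}\right)^{2} = \left(- \frac{11 \left(3 - 22\right)}{-18}\right)^{2} = \left(\left(-11\right) \left(- \frac{1}{18}\right) \left(-19\right)\right)^{2} = \left(- \frac{209}{18}\right)^{2} = \frac{43681}{324}$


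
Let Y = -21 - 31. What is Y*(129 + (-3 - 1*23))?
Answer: -5356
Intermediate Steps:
Y = -52
Y*(129 + (-3 - 1*23)) = -52*(129 + (-3 - 1*23)) = -52*(129 + (-3 - 23)) = -52*(129 - 26) = -52*103 = -5356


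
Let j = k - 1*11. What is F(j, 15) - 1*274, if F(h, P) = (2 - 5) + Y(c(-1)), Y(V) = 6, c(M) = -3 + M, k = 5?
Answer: -271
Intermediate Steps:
j = -6 (j = 5 - 1*11 = 5 - 11 = -6)
F(h, P) = 3 (F(h, P) = (2 - 5) + 6 = -3 + 6 = 3)
F(j, 15) - 1*274 = 3 - 1*274 = 3 - 274 = -271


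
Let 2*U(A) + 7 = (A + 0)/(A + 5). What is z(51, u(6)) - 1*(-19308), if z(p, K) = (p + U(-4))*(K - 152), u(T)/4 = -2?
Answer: 12028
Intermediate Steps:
U(A) = -7/2 + A/(2*(5 + A)) (U(A) = -7/2 + ((A + 0)/(A + 5))/2 = -7/2 + (A/(5 + A))/2 = -7/2 + A/(2*(5 + A)))
u(T) = -8 (u(T) = 4*(-2) = -8)
z(p, K) = (-152 + K)*(-11/2 + p) (z(p, K) = (p + (-35 - 6*(-4))/(2*(5 - 4)))*(K - 152) = (p + (½)*(-35 + 24)/1)*(-152 + K) = (p + (½)*1*(-11))*(-152 + K) = (p - 11/2)*(-152 + K) = (-11/2 + p)*(-152 + K) = (-152 + K)*(-11/2 + p))
z(51, u(6)) - 1*(-19308) = (836 - 152*51 - 11/2*(-8) - 8*51) - 1*(-19308) = (836 - 7752 + 44 - 408) + 19308 = -7280 + 19308 = 12028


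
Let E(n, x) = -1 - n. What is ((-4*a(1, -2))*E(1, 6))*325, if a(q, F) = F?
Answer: -5200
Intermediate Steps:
((-4*a(1, -2))*E(1, 6))*325 = ((-4*(-2))*(-1 - 1*1))*325 = (8*(-1 - 1))*325 = (8*(-2))*325 = -16*325 = -5200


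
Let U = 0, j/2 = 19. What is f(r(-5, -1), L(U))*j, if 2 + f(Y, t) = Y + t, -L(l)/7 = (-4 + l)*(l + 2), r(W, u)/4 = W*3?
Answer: -228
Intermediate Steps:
r(W, u) = 12*W (r(W, u) = 4*(W*3) = 4*(3*W) = 12*W)
j = 38 (j = 2*19 = 38)
L(l) = -7*(-4 + l)*(2 + l) (L(l) = -7*(-4 + l)*(l + 2) = -7*(-4 + l)*(2 + l))
f(Y, t) = -2 + Y + t (f(Y, t) = -2 + (Y + t) = -2 + Y + t)
f(r(-5, -1), L(U))*j = (-2 + 12*(-5) + (56 - 7*0² + 14*0))*38 = (-2 - 60 + (56 - 7*0 + 0))*38 = (-2 - 60 + (56 + 0 + 0))*38 = (-2 - 60 + 56)*38 = -6*38 = -228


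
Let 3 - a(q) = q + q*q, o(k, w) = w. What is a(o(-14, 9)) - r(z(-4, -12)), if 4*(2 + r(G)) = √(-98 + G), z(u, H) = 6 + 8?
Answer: -85 - I*√21/2 ≈ -85.0 - 2.2913*I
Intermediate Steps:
z(u, H) = 14
r(G) = -2 + √(-98 + G)/4
a(q) = 3 - q - q² (a(q) = 3 - (q + q*q) = 3 - (q + q²) = 3 + (-q - q²) = 3 - q - q²)
a(o(-14, 9)) - r(z(-4, -12)) = (3 - 1*9 - 1*9²) - (-2 + √(-98 + 14)/4) = (3 - 9 - 1*81) - (-2 + √(-84)/4) = (3 - 9 - 81) - (-2 + (2*I*√21)/4) = -87 - (-2 + I*√21/2) = -87 + (2 - I*√21/2) = -85 - I*√21/2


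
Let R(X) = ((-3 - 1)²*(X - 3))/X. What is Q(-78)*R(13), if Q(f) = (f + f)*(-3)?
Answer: 5760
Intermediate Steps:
Q(f) = -6*f (Q(f) = (2*f)*(-3) = -6*f)
R(X) = (-48 + 16*X)/X (R(X) = ((-4)²*(-3 + X))/X = (16*(-3 + X))/X = (-48 + 16*X)/X)
Q(-78)*R(13) = (-6*(-78))*(16 - 48/13) = 468*(16 - 48*1/13) = 468*(16 - 48/13) = 468*(160/13) = 5760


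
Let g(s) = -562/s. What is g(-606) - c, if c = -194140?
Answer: 58824701/303 ≈ 1.9414e+5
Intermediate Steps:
g(-606) - c = -562/(-606) - 1*(-194140) = -562*(-1/606) + 194140 = 281/303 + 194140 = 58824701/303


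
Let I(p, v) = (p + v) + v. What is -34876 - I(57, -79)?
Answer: -34775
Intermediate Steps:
I(p, v) = p + 2*v
-34876 - I(57, -79) = -34876 - (57 + 2*(-79)) = -34876 - (57 - 158) = -34876 - 1*(-101) = -34876 + 101 = -34775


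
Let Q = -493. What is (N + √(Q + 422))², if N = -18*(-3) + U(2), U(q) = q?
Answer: (56 + I*√71)² ≈ 3065.0 + 943.73*I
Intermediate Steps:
N = 56 (N = -18*(-3) + 2 = 54 + 2 = 56)
(N + √(Q + 422))² = (56 + √(-493 + 422))² = (56 + √(-71))² = (56 + I*√71)²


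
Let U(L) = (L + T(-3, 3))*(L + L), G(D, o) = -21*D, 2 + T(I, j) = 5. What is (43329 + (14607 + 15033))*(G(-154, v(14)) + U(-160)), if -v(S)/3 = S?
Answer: 3901944306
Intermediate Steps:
T(I, j) = 3 (T(I, j) = -2 + 5 = 3)
v(S) = -3*S
U(L) = 2*L*(3 + L) (U(L) = (L + 3)*(L + L) = (3 + L)*(2*L) = 2*L*(3 + L))
(43329 + (14607 + 15033))*(G(-154, v(14)) + U(-160)) = (43329 + (14607 + 15033))*(-21*(-154) + 2*(-160)*(3 - 160)) = (43329 + 29640)*(3234 + 2*(-160)*(-157)) = 72969*(3234 + 50240) = 72969*53474 = 3901944306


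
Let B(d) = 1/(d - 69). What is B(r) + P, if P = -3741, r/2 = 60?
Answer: -190790/51 ≈ -3741.0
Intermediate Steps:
r = 120 (r = 2*60 = 120)
B(d) = 1/(-69 + d)
B(r) + P = 1/(-69 + 120) - 3741 = 1/51 - 3741 = -190790/51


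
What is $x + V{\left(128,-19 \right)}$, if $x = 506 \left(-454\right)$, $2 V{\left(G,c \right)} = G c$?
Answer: $-230940$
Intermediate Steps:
$V{\left(G,c \right)} = \frac{G c}{2}$
$x = -229724$
$x + V{\left(128,-19 \right)} = -229724 + \frac{1}{2} \cdot 128 \left(-19\right) = -229724 - 1216 = -230940$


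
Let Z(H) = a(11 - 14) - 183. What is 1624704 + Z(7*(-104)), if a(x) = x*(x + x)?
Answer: 1624539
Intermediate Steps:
a(x) = 2*x**2 (a(x) = x*(2*x) = 2*x**2)
Z(H) = -165 (Z(H) = 2*(11 - 14)**2 - 183 = 2*(-3)**2 - 183 = 2*9 - 183 = 18 - 183 = -165)
1624704 + Z(7*(-104)) = 1624704 - 165 = 1624539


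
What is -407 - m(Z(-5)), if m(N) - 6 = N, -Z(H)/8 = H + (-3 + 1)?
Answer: -469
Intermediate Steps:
Z(H) = 16 - 8*H (Z(H) = -8*(H + (-3 + 1)) = -8*(H - 2) = -8*(-2 + H) = 16 - 8*H)
m(N) = 6 + N
-407 - m(Z(-5)) = -407 - (6 + (16 - 8*(-5))) = -407 - (6 + (16 + 40)) = -407 - (6 + 56) = -407 - 1*62 = -407 - 62 = -469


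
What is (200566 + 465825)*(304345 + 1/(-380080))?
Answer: 77085077200945209/380080 ≈ 2.0281e+11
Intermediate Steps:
(200566 + 465825)*(304345 + 1/(-380080)) = 666391*(304345 - 1/380080) = 666391*(115675447599/380080) = 77085077200945209/380080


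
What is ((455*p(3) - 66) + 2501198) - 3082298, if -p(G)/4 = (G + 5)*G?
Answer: -624846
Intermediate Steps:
p(G) = -4*G*(5 + G) (p(G) = -4*(G + 5)*G = -4*(5 + G)*G = -4*G*(5 + G))
((455*p(3) - 66) + 2501198) - 3082298 = ((455*(-4*3*(5 + 3)) - 66) + 2501198) - 3082298 = ((455*(-4*3*8) - 66) + 2501198) - 3082298 = ((455*(-96) - 66) + 2501198) - 3082298 = ((-43680 - 66) + 2501198) - 3082298 = (-43746 + 2501198) - 3082298 = 2457452 - 3082298 = -624846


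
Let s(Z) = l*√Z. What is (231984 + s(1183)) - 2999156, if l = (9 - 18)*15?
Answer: -2767172 - 1755*√7 ≈ -2.7718e+6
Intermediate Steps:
l = -135 (l = -9*15 = -135)
s(Z) = -135*√Z
(231984 + s(1183)) - 2999156 = (231984 - 1755*√7) - 2999156 = -2767172 - 1755*√7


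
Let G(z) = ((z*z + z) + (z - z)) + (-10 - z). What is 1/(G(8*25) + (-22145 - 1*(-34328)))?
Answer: 1/52173 ≈ 1.9167e-5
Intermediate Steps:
G(z) = -10 + z² (G(z) = ((z² + z) + 0) + (-10 - z) = ((z + z²) + 0) + (-10 - z) = (z + z²) + (-10 - z) = -10 + z²)
1/(G(8*25) + (-22145 - 1*(-34328))) = 1/((-10 + (8*25)²) + (-22145 - 1*(-34328))) = 1/((-10 + 200²) + (-22145 + 34328)) = 1/((-10 + 40000) + 12183) = 1/(39990 + 12183) = 1/52173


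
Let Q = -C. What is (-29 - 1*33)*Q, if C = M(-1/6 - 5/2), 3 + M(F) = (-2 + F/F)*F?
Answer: -62/3 ≈ -20.667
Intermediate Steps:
M(F) = -3 - F (M(F) = -3 + (-2 + F/F)*F = -3 + (-2 + 1)*F = -3 - F)
C = -⅓ (C = -3 - (-1/6 - 5/2) = -3 - (-1*⅙ - 5*½) = -3 - (-⅙ - 5/2) = -3 - 1*(-8/3) = -3 + 8/3 = -⅓ ≈ -0.33333)
Q = ⅓ (Q = -1*(-⅓) = ⅓ ≈ 0.33333)
(-29 - 1*33)*Q = (-29 - 1*33)*(⅓) = (-29 - 33)*(⅓) = -62*⅓ = -62/3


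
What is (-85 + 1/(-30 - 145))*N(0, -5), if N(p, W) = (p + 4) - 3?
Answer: -14876/175 ≈ -85.006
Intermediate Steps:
N(p, W) = 1 + p (N(p, W) = (4 + p) - 3 = 1 + p)
(-85 + 1/(-30 - 145))*N(0, -5) = (-85 + 1/(-30 - 145))*(1 + 0) = (-85 + 1/(-175))*1 = (-85 - 1/175)*1 = -14876/175*1 = -14876/175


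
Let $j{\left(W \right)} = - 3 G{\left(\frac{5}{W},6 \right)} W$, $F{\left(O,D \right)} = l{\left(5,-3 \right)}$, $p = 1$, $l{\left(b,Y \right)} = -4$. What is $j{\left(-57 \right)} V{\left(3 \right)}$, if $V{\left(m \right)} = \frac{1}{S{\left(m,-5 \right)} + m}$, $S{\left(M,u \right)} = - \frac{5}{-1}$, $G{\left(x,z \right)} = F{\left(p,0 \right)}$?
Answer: $- \frac{171}{2} \approx -85.5$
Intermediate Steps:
$F{\left(O,D \right)} = -4$
$G{\left(x,z \right)} = -4$
$S{\left(M,u \right)} = 5$ ($S{\left(M,u \right)} = \left(-5\right) \left(-1\right) = 5$)
$j{\left(W \right)} = 12 W$ ($j{\left(W \right)} = \left(-3\right) \left(-4\right) W = 12 W$)
$V{\left(m \right)} = \frac{1}{5 + m}$
$j{\left(-57 \right)} V{\left(3 \right)} = \frac{12 \left(-57\right)}{5 + 3} = - \frac{684}{8} = \left(-684\right) \frac{1}{8} = - \frac{171}{2}$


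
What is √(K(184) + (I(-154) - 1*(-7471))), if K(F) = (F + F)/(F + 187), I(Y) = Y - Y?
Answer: √1028452439/371 ≈ 86.441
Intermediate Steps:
I(Y) = 0
K(F) = 2*F/(187 + F) (K(F) = (2*F)/(187 + F) = 2*F/(187 + F))
√(K(184) + (I(-154) - 1*(-7471))) = √(2*184/(187 + 184) + (0 - 1*(-7471))) = √(2*184/371 + (0 + 7471)) = √(2*184*(1/371) + 7471) = √(368/371 + 7471) = √(2772109/371) = √1028452439/371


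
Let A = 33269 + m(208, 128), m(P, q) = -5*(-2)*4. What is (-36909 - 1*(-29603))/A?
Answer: -7306/33309 ≈ -0.21934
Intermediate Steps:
m(P, q) = 40 (m(P, q) = 10*4 = 40)
A = 33309 (A = 33269 + 40 = 33309)
(-36909 - 1*(-29603))/A = (-36909 - 1*(-29603))/33309 = (-36909 + 29603)*(1/33309) = -7306*1/33309 = -7306/33309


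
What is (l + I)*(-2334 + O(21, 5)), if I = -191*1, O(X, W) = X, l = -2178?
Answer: 5479497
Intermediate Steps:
I = -191
(l + I)*(-2334 + O(21, 5)) = (-2178 - 191)*(-2334 + 21) = -2369*(-2313) = 5479497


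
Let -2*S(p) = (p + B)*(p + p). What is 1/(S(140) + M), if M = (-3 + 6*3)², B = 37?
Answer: -1/24555 ≈ -4.0725e-5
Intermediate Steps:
S(p) = -p*(37 + p) (S(p) = -(p + 37)*(p + p)/2 = -(37 + p)*2*p/2 = -p*(37 + p))
M = 225 (M = (-3 + 18)² = 15² = 225)
1/(S(140) + M) = 1/(-1*140*(37 + 140) + 225) = 1/(-1*140*177 + 225) = 1/(-24780 + 225) = 1/(-24555) = -1/24555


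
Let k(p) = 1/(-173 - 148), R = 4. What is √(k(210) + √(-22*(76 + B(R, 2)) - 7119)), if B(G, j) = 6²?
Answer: √(-321 + 3812517*I*√7)/321 ≈ 6.9961 + 6.9963*I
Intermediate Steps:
B(G, j) = 36
k(p) = -1/321 (k(p) = 1/(-321) = -1/321)
√(k(210) + √(-22*(76 + B(R, 2)) - 7119)) = √(-1/321 + √(-22*(76 + 36) - 7119)) = √(-1/321 + √(-22*112 - 7119)) = √(-1/321 + √(-2464 - 7119)) = √(-1/321 + √(-9583)) = √(-1/321 + 37*I*√7)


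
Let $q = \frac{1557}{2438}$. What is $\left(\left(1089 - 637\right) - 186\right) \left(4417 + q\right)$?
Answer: $\frac{1432436999}{1219} \approx 1.1751 \cdot 10^{6}$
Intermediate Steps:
$q = \frac{1557}{2438}$ ($q = 1557 \cdot \frac{1}{2438} = \frac{1557}{2438} \approx 0.63864$)
$\left(\left(1089 - 637\right) - 186\right) \left(4417 + q\right) = \left(\left(1089 - 637\right) - 186\right) \left(4417 + \frac{1557}{2438}\right) = \left(\left(1089 - 637\right) - 186\right) \frac{10770203}{2438} = \left(452 - 186\right) \frac{10770203}{2438} = 266 \cdot \frac{10770203}{2438} = \frac{1432436999}{1219}$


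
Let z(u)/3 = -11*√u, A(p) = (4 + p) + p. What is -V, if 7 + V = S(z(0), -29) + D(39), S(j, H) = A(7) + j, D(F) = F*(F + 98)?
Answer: -5354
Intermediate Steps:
A(p) = 4 + 2*p
D(F) = F*(98 + F)
z(u) = -33*√u (z(u) = 3*(-11*√u) = -33*√u)
S(j, H) = 18 + j (S(j, H) = (4 + 2*7) + j = (4 + 14) + j = 18 + j)
V = 5354 (V = -7 + ((18 - 33*√0) + 39*(98 + 39)) = -7 + ((18 - 33*0) + 39*137) = -7 + ((18 + 0) + 5343) = -7 + (18 + 5343) = -7 + 5361 = 5354)
-V = -1*5354 = -5354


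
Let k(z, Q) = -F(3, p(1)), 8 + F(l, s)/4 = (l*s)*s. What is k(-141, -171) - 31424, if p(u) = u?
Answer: -31404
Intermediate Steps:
F(l, s) = -32 + 4*l*s**2 (F(l, s) = -32 + 4*((l*s)*s) = -32 + 4*(l*s**2) = -32 + 4*l*s**2)
k(z, Q) = 20 (k(z, Q) = -(-32 + 4*3*1**2) = -(-32 + 4*3*1) = -(-32 + 12) = -1*(-20) = 20)
k(-141, -171) - 31424 = 20 - 31424 = -31404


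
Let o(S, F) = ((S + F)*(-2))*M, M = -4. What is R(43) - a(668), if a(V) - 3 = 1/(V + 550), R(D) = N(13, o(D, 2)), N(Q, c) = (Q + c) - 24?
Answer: 421427/1218 ≈ 346.00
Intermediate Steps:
o(S, F) = 8*F + 8*S (o(S, F) = ((S + F)*(-2))*(-4) = ((F + S)*(-2))*(-4) = (-2*F - 2*S)*(-4) = 8*F + 8*S)
N(Q, c) = -24 + Q + c
R(D) = 5 + 8*D (R(D) = -24 + 13 + (8*2 + 8*D) = -24 + 13 + (16 + 8*D) = 5 + 8*D)
a(V) = 3 + 1/(550 + V) (a(V) = 3 + 1/(V + 550) = 3 + 1/(550 + V))
R(43) - a(668) = (5 + 8*43) - (1651 + 3*668)/(550 + 668) = (5 + 344) - (1651 + 2004)/1218 = 349 - 3655/1218 = 421427/1218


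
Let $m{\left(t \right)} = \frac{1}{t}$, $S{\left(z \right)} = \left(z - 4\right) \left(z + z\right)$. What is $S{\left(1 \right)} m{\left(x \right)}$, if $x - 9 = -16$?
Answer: $\frac{6}{7} \approx 0.85714$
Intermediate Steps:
$x = -7$ ($x = 9 - 16 = -7$)
$S{\left(z \right)} = 2 z \left(-4 + z\right)$ ($S{\left(z \right)} = \left(-4 + z\right) 2 z = 2 z \left(-4 + z\right)$)
$S{\left(1 \right)} m{\left(x \right)} = \frac{2 \cdot 1 \left(-4 + 1\right)}{-7} = 2 \cdot 1 \left(-3\right) \left(- \frac{1}{7}\right) = \left(-6\right) \left(- \frac{1}{7}\right) = \frac{6}{7}$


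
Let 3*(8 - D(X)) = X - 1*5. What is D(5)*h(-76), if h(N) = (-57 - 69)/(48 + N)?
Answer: 36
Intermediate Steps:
D(X) = 29/3 - X/3 (D(X) = 8 - (X - 1*5)/3 = 8 - (X - 5)/3 = 8 - (-5 + X)/3 = 8 + (5/3 - X/3) = 29/3 - X/3)
h(N) = -126/(48 + N)
D(5)*h(-76) = (29/3 - ⅓*5)*(-126/(48 - 76)) = (29/3 - 5/3)*(-126/(-28)) = 8*(-126*(-1/28)) = 8*(9/2) = 36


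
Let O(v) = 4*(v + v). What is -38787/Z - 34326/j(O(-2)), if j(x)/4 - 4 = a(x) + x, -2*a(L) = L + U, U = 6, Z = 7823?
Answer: 133723131/109522 ≈ 1221.0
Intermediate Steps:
O(v) = 8*v (O(v) = 4*(2*v) = 8*v)
a(L) = -3 - L/2 (a(L) = -(L + 6)/2 = -(6 + L)/2 = -3 - L/2)
j(x) = 4 + 2*x (j(x) = 16 + 4*((-3 - x/2) + x) = 16 + 4*(-3 + x/2) = 16 + (-12 + 2*x) = 4 + 2*x)
-38787/Z - 34326/j(O(-2)) = -38787/7823 - 34326/(4 + 2*(8*(-2))) = -38787*1/7823 - 34326/(4 + 2*(-16)) = -38787/7823 - 34326/(4 - 32) = -38787/7823 - 34326/(-28) = -38787/7823 - 34326*(-1/28) = -38787/7823 + 17163/14 = 133723131/109522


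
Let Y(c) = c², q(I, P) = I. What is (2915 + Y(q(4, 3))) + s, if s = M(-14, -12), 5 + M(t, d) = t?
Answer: 2912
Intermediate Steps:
M(t, d) = -5 + t
s = -19 (s = -5 - 14 = -19)
(2915 + Y(q(4, 3))) + s = (2915 + 4²) - 19 = (2915 + 16) - 19 = 2931 - 19 = 2912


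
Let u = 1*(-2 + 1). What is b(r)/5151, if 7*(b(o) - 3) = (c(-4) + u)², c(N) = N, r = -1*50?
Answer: 46/36057 ≈ 0.0012758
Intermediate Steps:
r = -50
u = -1 (u = 1*(-1) = -1)
b(o) = 46/7 (b(o) = 3 + (-4 - 1)²/7 = 3 + (⅐)*(-5)² = 3 + (⅐)*25 = 3 + 25/7 = 46/7)
b(r)/5151 = (46/7)/5151 = (46/7)*(1/5151) = 46/36057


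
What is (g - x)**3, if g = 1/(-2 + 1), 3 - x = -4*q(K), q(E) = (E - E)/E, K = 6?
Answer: -64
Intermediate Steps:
q(E) = 0 (q(E) = 0/E = 0)
x = 3 (x = 3 - (-4)*0 = 3 - 1*0 = 3 + 0 = 3)
g = -1 (g = 1/(-1) = -1)
(g - x)**3 = (-1 - 1*3)**3 = (-1 - 3)**3 = (-4)**3 = -64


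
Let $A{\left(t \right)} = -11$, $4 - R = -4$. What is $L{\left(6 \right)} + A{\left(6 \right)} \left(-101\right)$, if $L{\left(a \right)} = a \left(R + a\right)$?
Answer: $1195$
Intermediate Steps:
$R = 8$ ($R = 4 - -4 = 4 + 4 = 8$)
$L{\left(a \right)} = a \left(8 + a\right)$
$L{\left(6 \right)} + A{\left(6 \right)} \left(-101\right) = 6 \left(8 + 6\right) - -1111 = 6 \cdot 14 + 1111 = 84 + 1111 = 1195$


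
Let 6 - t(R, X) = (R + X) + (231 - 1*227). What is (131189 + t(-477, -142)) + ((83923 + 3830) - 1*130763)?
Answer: 88800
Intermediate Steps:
t(R, X) = 2 - R - X (t(R, X) = 6 - ((R + X) + (231 - 1*227)) = 6 - ((R + X) + (231 - 227)) = 6 - ((R + X) + 4) = 6 - (4 + R + X) = 6 + (-4 - R - X) = 2 - R - X)
(131189 + t(-477, -142)) + ((83923 + 3830) - 1*130763) = (131189 + (2 - 1*(-477) - 1*(-142))) + ((83923 + 3830) - 1*130763) = (131189 + (2 + 477 + 142)) + (87753 - 130763) = (131189 + 621) - 43010 = 131810 - 43010 = 88800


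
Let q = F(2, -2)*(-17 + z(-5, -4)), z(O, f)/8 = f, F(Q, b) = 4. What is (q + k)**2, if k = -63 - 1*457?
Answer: 512656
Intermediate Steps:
k = -520 (k = -63 - 457 = -520)
z(O, f) = 8*f
q = -196 (q = 4*(-17 + 8*(-4)) = 4*(-17 - 32) = 4*(-49) = -196)
(q + k)**2 = (-196 - 520)**2 = (-716)**2 = 512656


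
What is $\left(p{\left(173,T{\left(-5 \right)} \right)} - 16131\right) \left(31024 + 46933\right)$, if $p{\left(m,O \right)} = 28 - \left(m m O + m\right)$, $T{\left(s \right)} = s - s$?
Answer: $-1268828132$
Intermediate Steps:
$T{\left(s \right)} = 0$
$p{\left(m,O \right)} = 28 - m - O m^{2}$ ($p{\left(m,O \right)} = 28 - \left(m^{2} O + m\right) = 28 - \left(O m^{2} + m\right) = 28 - \left(m + O m^{2}\right) = 28 - m - O m^{2}$)
$\left(p{\left(173,T{\left(-5 \right)} \right)} - 16131\right) \left(31024 + 46933\right) = \left(\left(28 - 173 - 0 \cdot 173^{2}\right) - 16131\right) \left(31024 + 46933\right) = \left(\left(28 - 173 - 0 \cdot 29929\right) - 16131\right) 77957 = \left(\left(28 - 173 + 0\right) - 16131\right) 77957 = \left(-145 - 16131\right) 77957 = \left(-16276\right) 77957 = -1268828132$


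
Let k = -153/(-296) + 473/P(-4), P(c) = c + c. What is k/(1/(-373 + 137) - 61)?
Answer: 511766/532689 ≈ 0.96072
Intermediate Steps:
P(c) = 2*c
k = -4337/74 (k = -153/(-296) + 473/((2*(-4))) = -153*(-1/296) + 473/(-8) = 153/296 + 473*(-1/8) = 153/296 - 473/8 = -4337/74 ≈ -58.608)
k/(1/(-373 + 137) - 61) = -4337/(74*(1/(-373 + 137) - 61)) = -4337/(74*(1/(-236) - 61)) = -4337/(74*(-1/236 - 61)) = -4337/(74*(-14397/236)) = -4337/74*(-236/14397) = 511766/532689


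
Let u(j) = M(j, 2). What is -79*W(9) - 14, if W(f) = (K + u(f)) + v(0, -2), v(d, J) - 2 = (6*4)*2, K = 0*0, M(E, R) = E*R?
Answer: -5386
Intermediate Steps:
K = 0
v(d, J) = 50 (v(d, J) = 2 + (6*4)*2 = 2 + 24*2 = 2 + 48 = 50)
u(j) = 2*j (u(j) = j*2 = 2*j)
W(f) = 50 + 2*f (W(f) = (0 + 2*f) + 50 = 2*f + 50 = 50 + 2*f)
-79*W(9) - 14 = -79*(50 + 2*9) - 14 = -79*(50 + 18) - 14 = -79*68 - 14 = -5372 - 14 = -5386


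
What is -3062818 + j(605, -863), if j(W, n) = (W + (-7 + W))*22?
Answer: -3036352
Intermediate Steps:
j(W, n) = -154 + 44*W (j(W, n) = (-7 + 2*W)*22 = -154 + 44*W)
-3062818 + j(605, -863) = -3062818 + (-154 + 44*605) = -3062818 + (-154 + 26620) = -3062818 + 26466 = -3036352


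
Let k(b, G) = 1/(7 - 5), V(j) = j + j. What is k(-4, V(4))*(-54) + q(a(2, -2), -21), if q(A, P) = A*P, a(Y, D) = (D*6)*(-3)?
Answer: -783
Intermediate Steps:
V(j) = 2*j
k(b, G) = ½ (k(b, G) = 1/2 = ½)
a(Y, D) = -18*D (a(Y, D) = (6*D)*(-3) = -18*D)
k(-4, V(4))*(-54) + q(a(2, -2), -21) = (½)*(-54) - 18*(-2)*(-21) = -27 + 36*(-21) = -27 - 756 = -783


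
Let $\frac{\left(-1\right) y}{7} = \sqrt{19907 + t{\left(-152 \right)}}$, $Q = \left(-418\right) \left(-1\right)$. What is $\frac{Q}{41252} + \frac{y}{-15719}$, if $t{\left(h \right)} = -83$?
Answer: $\frac{209}{20626} + \frac{28 \sqrt{1239}}{15719} \approx 0.072833$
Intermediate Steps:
$Q = 418$
$y = - 28 \sqrt{1239}$ ($y = - 7 \sqrt{19907 - 83} = - 7 \sqrt{19824} = - 7 \cdot 4 \sqrt{1239} = - 28 \sqrt{1239} \approx -985.58$)
$\frac{Q}{41252} + \frac{y}{-15719} = \frac{418}{41252} + \frac{\left(-28\right) \sqrt{1239}}{-15719} = 418 \cdot \frac{1}{41252} + - 28 \sqrt{1239} \left(- \frac{1}{15719}\right) = \frac{209}{20626} + \frac{28 \sqrt{1239}}{15719}$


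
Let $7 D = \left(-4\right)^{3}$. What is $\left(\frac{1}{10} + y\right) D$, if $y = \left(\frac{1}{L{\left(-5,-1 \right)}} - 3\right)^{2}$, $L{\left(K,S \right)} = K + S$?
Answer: $- \frac{29168}{315} \approx -92.597$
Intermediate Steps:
$D = - \frac{64}{7}$ ($D = \frac{\left(-4\right)^{3}}{7} = \frac{1}{7} \left(-64\right) = - \frac{64}{7} \approx -9.1429$)
$y = \frac{361}{36}$ ($y = \left(\frac{1}{-5 - 1} - 3\right)^{2} = \left(\frac{1}{-6} - 3\right)^{2} = \left(- \frac{1}{6} - 3\right)^{2} = \left(- \frac{19}{6}\right)^{2} = \frac{361}{36} \approx 10.028$)
$\left(\frac{1}{10} + y\right) D = \left(\frac{1}{10} + \frac{361}{36}\right) \left(- \frac{64}{7}\right) = \frac{1823}{180} \left(- \frac{64}{7}\right) = - \frac{29168}{315}$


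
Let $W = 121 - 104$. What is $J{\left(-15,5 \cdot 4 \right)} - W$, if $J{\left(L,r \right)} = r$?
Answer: $3$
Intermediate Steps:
$W = 17$ ($W = 121 - 104 = 17$)
$J{\left(-15,5 \cdot 4 \right)} - W = 5 \cdot 4 - 17 = 20 - 17 = 3$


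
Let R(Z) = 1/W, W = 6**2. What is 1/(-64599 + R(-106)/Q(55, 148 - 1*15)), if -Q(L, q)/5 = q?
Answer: -23940/1546500061 ≈ -1.5480e-5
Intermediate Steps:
Q(L, q) = -5*q
W = 36
R(Z) = 1/36
1/(-64599 + R(-106)/Q(55, 148 - 1*15)) = 1/(-64599 + 1/(36*((-5*(148 - 1*15))))) = 1/(-64599 + 1/(36*((-5*(148 - 15))))) = 1/(-64599 + 1/(36*((-5*133)))) = 1/(-64599 + (1/36)/(-665)) = 1/(-64599 + (1/36)*(-1/665)) = 1/(-64599 - 1/23940) = 1/(-1546500061/23940) = -23940/1546500061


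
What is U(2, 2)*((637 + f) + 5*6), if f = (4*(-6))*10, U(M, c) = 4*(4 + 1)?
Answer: 8540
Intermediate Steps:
U(M, c) = 20 (U(M, c) = 4*5 = 20)
f = -240 (f = -24*10 = -240)
U(2, 2)*((637 + f) + 5*6) = 20*((637 - 240) + 5*6) = 20*(397 + 30) = 20*427 = 8540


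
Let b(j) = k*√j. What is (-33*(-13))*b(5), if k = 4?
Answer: 1716*√5 ≈ 3837.1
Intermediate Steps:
b(j) = 4*√j
(-33*(-13))*b(5) = (-33*(-13))*(4*√5) = 429*(4*√5) = 1716*√5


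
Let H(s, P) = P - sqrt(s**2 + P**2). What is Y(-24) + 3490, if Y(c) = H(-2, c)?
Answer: 3466 - 2*sqrt(145) ≈ 3441.9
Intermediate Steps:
H(s, P) = P - sqrt(P**2 + s**2)
Y(c) = c - sqrt(4 + c**2) (Y(c) = c - sqrt(c**2 + (-2)**2) = c - sqrt(c**2 + 4) = c - sqrt(4 + c**2))
Y(-24) + 3490 = (-24 - sqrt(4 + (-24)**2)) + 3490 = (-24 - sqrt(4 + 576)) + 3490 = (-24 - sqrt(580)) + 3490 = (-24 - 2*sqrt(145)) + 3490 = 3466 - 2*sqrt(145)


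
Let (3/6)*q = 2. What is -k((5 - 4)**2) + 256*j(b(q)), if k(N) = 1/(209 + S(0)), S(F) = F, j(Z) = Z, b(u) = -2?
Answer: -107009/209 ≈ -512.00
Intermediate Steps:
q = 4 (q = 2*2 = 4)
k(N) = 1/209 (k(N) = 1/(209 + 0) = 1/209)
-k((5 - 4)**2) + 256*j(b(q)) = -1*1/209 + 256*(-2) = -1/209 - 512 = -107009/209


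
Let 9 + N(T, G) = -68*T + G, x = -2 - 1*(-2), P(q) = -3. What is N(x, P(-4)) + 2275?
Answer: 2263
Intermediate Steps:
x = 0 (x = -2 + 2 = 0)
N(T, G) = -9 + G - 68*T (N(T, G) = -9 + (-68*T + G) = -9 + (G - 68*T) = -9 + G - 68*T)
N(x, P(-4)) + 2275 = (-9 - 3 - 68*0) + 2275 = (-9 - 3 + 0) + 2275 = -12 + 2275 = 2263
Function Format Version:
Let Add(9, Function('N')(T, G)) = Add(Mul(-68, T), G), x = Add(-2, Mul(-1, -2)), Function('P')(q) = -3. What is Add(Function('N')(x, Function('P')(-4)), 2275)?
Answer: 2263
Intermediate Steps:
x = 0 (x = Add(-2, 2) = 0)
Function('N')(T, G) = Add(-9, G, Mul(-68, T)) (Function('N')(T, G) = Add(-9, Add(Mul(-68, T), G)) = Add(-9, Add(G, Mul(-68, T))) = Add(-9, G, Mul(-68, T)))
Add(Function('N')(x, Function('P')(-4)), 2275) = Add(Add(-9, -3, Mul(-68, 0)), 2275) = Add(Add(-9, -3, 0), 2275) = Add(-12, 2275) = 2263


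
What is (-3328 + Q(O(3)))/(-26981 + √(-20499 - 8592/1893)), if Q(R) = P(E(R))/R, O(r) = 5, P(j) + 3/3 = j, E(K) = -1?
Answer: 141665116531/1148411898810 + 8321*I*√8163709523/1148411898810 ≈ 0.12336 + 0.00065467*I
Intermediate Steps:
P(j) = -1 + j
Q(R) = -2/R (Q(R) = (-1 - 1)/R = -2/R)
(-3328 + Q(O(3)))/(-26981 + √(-20499 - 8592/1893)) = (-3328 - 2/5)/(-26981 + √(-20499 - 8592/1893)) = (-3328 - 2*⅕)/(-26981 + √(-20499 - 8592*1/1893)) = (-3328 - ⅖)/(-26981 + √(-20499 - 2864/631)) = -16642/(5*(-26981 + √(-12937733/631))) = -16642/(5*(-26981 + I*√8163709523/631))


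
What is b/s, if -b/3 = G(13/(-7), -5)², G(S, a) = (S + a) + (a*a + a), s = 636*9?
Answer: -2116/23373 ≈ -0.090532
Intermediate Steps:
s = 5724
G(S, a) = S + a² + 2*a (G(S, a) = (S + a) + (a² + a) = (S + a) + (a + a²) = S + a² + 2*a)
b = -25392/49 (b = -3*(13/(-7) + (-5)² + 2*(-5))² = -3*(13*(-⅐) + 25 - 10)² = -3*(-13/7 + 25 - 10)² = -3*(92/7)² = -3*8464/49 = -25392/49 ≈ -518.20)
b/s = -25392/49/5724 = -25392/49*1/5724 = -2116/23373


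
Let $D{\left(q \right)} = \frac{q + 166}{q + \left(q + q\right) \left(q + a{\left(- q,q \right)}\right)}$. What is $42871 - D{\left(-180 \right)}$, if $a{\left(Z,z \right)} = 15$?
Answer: $\frac{181344331}{4230} \approx 42871.0$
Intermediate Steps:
$D{\left(q \right)} = \frac{166 + q}{q + 2 q \left(15 + q\right)}$ ($D{\left(q \right)} = \frac{q + 166}{q + \left(q + q\right) \left(q + 15\right)} = \frac{166 + q}{q + 2 q \left(15 + q\right)}$)
$42871 - D{\left(-180 \right)} = 42871 - \frac{166 - 180}{\left(-180\right) \left(31 + 2 \left(-180\right)\right)} = 42871 - \left(- \frac{1}{180}\right) \frac{1}{31 - 360} \left(-14\right) = 42871 - \left(- \frac{1}{180}\right) \frac{1}{-329} \left(-14\right) = 42871 - \left(- \frac{1}{180}\right) \left(- \frac{1}{329}\right) \left(-14\right) = 42871 - - \frac{1}{4230} = 42871 + \frac{1}{4230} = \frac{181344331}{4230}$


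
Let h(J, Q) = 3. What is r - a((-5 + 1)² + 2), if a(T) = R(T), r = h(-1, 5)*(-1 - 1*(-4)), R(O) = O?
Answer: -9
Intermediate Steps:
r = 9 (r = 3*(-1 - 1*(-4)) = 3*(-1 + 4) = 3*3 = 9)
a(T) = T
r - a((-5 + 1)² + 2) = 9 - ((-5 + 1)² + 2) = 9 - ((-4)² + 2) = 9 - (16 + 2) = 9 - 1*18 = 9 - 18 = -9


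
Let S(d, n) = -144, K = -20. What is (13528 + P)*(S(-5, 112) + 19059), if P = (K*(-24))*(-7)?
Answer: 192327720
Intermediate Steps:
P = -3360 (P = -20*(-24)*(-7) = 480*(-7) = -3360)
(13528 + P)*(S(-5, 112) + 19059) = (13528 - 3360)*(-144 + 19059) = 10168*18915 = 192327720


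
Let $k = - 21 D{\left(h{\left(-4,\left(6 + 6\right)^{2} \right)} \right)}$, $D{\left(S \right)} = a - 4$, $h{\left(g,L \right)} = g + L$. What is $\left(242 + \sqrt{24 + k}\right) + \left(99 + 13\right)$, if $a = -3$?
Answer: $354 + 3 \sqrt{19} \approx 367.08$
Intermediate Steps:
$h{\left(g,L \right)} = L + g$
$D{\left(S \right)} = -7$ ($D{\left(S \right)} = -3 - 4 = -7$)
$k = 147$ ($k = \left(-21\right) \left(-7\right) = 147$)
$\left(242 + \sqrt{24 + k}\right) + \left(99 + 13\right) = \left(242 + \sqrt{24 + 147}\right) + \left(99 + 13\right) = \left(242 + \sqrt{171}\right) + 112 = \left(242 + 3 \sqrt{19}\right) + 112 = 354 + 3 \sqrt{19}$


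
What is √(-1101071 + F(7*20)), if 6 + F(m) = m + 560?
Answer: I*√1100377 ≈ 1049.0*I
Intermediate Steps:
F(m) = 554 + m (F(m) = -6 + (m + 560) = -6 + (560 + m) = 554 + m)
√(-1101071 + F(7*20)) = √(-1101071 + (554 + 7*20)) = √(-1101071 + (554 + 140)) = √(-1101071 + 694) = √(-1100377) = I*√1100377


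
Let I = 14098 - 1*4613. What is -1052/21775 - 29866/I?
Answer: -132062074/41307175 ≈ -3.1971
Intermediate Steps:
I = 9485 (I = 14098 - 4613 = 9485)
-1052/21775 - 29866/I = -1052/21775 - 29866/9485 = -132062074/41307175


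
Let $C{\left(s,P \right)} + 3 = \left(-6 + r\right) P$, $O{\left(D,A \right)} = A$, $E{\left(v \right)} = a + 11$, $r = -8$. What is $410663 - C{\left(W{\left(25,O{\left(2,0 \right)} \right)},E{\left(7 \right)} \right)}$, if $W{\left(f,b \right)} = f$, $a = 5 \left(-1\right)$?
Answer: $410750$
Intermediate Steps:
$a = -5$
$E{\left(v \right)} = 6$ ($E{\left(v \right)} = -5 + 11 = 6$)
$C{\left(s,P \right)} = -3 - 14 P$ ($C{\left(s,P \right)} = -3 + \left(-6 - 8\right) P = -3 - 14 P$)
$410663 - C{\left(W{\left(25,O{\left(2,0 \right)} \right)},E{\left(7 \right)} \right)} = 410663 - \left(-3 - 84\right) = 410663 - -87 = 410663 + 87 = 410750$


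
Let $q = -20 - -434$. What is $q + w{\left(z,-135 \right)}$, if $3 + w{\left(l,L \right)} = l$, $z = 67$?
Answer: $478$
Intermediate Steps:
$w{\left(l,L \right)} = -3 + l$
$q = 414$ ($q = -20 + 434 = 414$)
$q + w{\left(z,-135 \right)} = 414 + \left(-3 + 67\right) = 414 + 64 = 478$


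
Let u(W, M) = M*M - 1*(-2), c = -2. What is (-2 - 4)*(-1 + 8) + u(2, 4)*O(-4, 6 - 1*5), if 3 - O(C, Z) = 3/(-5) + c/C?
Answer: 69/5 ≈ 13.800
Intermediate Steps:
u(W, M) = 2 + M² (u(W, M) = M² + 2 = 2 + M²)
O(C, Z) = 18/5 + 2/C (O(C, Z) = 3 - (3/(-5) - 2/C) = 3 - (3*(-⅕) - 2/C) = 3 - (-⅗ - 2/C) = 3 + (⅗ + 2/C) = 18/5 + 2/C)
(-2 - 4)*(-1 + 8) + u(2, 4)*O(-4, 6 - 1*5) = (-2 - 4)*(-1 + 8) + (2 + 4²)*(18/5 + 2/(-4)) = -6*7 + (2 + 16)*(18/5 + 2*(-¼)) = -42 + 18*(18/5 - ½) = -42 + 18*(31/10) = -42 + 279/5 = 69/5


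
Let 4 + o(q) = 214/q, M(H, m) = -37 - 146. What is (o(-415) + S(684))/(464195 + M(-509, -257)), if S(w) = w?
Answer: 140993/96282490 ≈ 0.0014644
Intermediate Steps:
M(H, m) = -183
o(q) = -4 + 214/q
(o(-415) + S(684))/(464195 + M(-509, -257)) = ((-4 + 214/(-415)) + 684)/(464195 - 183) = ((-4 + 214*(-1/415)) + 684)/464012 = ((-4 - 214/415) + 684)*(1/464012) = (-1874/415 + 684)*(1/464012) = (281986/415)*(1/464012) = 140993/96282490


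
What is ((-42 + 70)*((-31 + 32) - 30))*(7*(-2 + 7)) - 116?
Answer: -28536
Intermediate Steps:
((-42 + 70)*((-31 + 32) - 30))*(7*(-2 + 7)) - 116 = (28*(1 - 30))*(7*5) - 116 = (28*(-29))*35 - 116 = -812*35 - 116 = -28420 - 116 = -28536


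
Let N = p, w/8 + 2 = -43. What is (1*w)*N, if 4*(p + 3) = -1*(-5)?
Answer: 630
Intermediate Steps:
w = -360 (w = -16 + 8*(-43) = -16 - 344 = -360)
p = -7/4 (p = -3 + (-1*(-5))/4 = -3 + (¼)*5 = -3 + 5/4 = -7/4 ≈ -1.7500)
N = -7/4 ≈ -1.7500
(1*w)*N = (1*(-360))*(-7/4) = -360*(-7/4) = 630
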